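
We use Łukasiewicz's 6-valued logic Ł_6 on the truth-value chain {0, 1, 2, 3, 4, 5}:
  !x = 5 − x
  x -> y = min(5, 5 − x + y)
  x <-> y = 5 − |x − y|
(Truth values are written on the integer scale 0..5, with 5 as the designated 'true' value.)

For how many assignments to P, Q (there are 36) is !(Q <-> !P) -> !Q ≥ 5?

27

value 5: 27 assignments (counts)
value 4: 3 assignments
value 3: 2 assignments
value 2: 2 assignments
value 1: 1 assignment
value 0: 1 assignment
So 27 of the 36 assignments meet the threshold.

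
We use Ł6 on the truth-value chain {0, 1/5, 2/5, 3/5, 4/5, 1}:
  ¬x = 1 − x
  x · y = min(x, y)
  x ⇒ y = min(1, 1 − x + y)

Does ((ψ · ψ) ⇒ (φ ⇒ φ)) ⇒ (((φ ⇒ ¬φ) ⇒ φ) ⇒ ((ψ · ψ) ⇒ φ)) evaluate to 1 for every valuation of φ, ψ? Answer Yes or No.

Counterexample: take φ = 3/5, ψ = 1.
ψ · ψ = 1 · 1 = 1
φ ⇒ φ = 3/5 ⇒ 3/5 = 1
(ψ · ψ) ⇒ (φ ⇒ φ) = 1 ⇒ 1 = 1
¬φ = ¬3/5 = 2/5
φ ⇒ ¬φ = 3/5 ⇒ 2/5 = 4/5
(φ ⇒ ¬φ) ⇒ φ = 4/5 ⇒ 3/5 = 4/5
ψ · ψ = 1 · 1 = 1
(ψ · ψ) ⇒ φ = 1 ⇒ 3/5 = 3/5
((φ ⇒ ¬φ) ⇒ φ) ⇒ ((ψ · ψ) ⇒ φ) = 4/5 ⇒ 3/5 = 4/5
((ψ · ψ) ⇒ (φ ⇒ φ)) ⇒ (((φ ⇒ ¬φ) ⇒ φ) ⇒ ((ψ · ψ) ⇒ φ)) = 1 ⇒ 4/5 = 4/5
This gives 4/5 ≠ 1.

No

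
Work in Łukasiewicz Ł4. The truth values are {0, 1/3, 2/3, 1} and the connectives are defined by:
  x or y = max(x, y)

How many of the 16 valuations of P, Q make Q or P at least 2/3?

P = 0, Q = 0 ↦ 0  <
P = 0, Q = 1/3 ↦ 1/3  <
P = 0, Q = 2/3 ↦ 2/3  ≥
P = 0, Q = 1 ↦ 1  ≥
P = 1/3, Q = 0 ↦ 1/3  <
P = 1/3, Q = 1/3 ↦ 1/3  <
P = 1/3, Q = 2/3 ↦ 2/3  ≥
P = 1/3, Q = 1 ↦ 1  ≥
P = 2/3, Q = 0 ↦ 2/3  ≥
P = 2/3, Q = 1/3 ↦ 2/3  ≥
P = 2/3, Q = 2/3 ↦ 2/3  ≥
P = 2/3, Q = 1 ↦ 1  ≥
P = 1, Q = 0 ↦ 1  ≥
P = 1, Q = 1/3 ↦ 1  ≥
P = 1, Q = 2/3 ↦ 1  ≥
P = 1, Q = 1 ↦ 1  ≥
So 12 of the 16 assignments meet the threshold.

12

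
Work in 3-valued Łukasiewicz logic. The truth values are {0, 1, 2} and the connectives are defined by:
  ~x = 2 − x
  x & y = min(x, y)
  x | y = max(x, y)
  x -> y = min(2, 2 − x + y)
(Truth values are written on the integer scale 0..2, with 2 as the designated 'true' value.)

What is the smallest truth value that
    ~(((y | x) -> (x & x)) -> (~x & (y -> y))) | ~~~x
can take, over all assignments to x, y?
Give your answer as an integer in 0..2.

1

Take x = 1, y = 0:
y | x = 0 | 1 = 1
x & x = 1 & 1 = 1
(y | x) -> (x & x) = 1 -> 1 = 2
~x = ~1 = 1
y -> y = 0 -> 0 = 2
~x & (y -> y) = 1 & 2 = 1
((y | x) -> (x & x)) -> (~x & (y -> y)) = 2 -> 1 = 1
~(((y | x) -> (x & x)) -> (~x & (y -> y))) = ~1 = 1
~x = ~1 = 1
~~x = ~1 = 1
~~~x = ~1 = 1
~(((y | x) -> (x & x)) -> (~x & (y -> y))) | ~~~x = 1 | 1 = 1
No assignment yields a value below 1, so this is the minimum.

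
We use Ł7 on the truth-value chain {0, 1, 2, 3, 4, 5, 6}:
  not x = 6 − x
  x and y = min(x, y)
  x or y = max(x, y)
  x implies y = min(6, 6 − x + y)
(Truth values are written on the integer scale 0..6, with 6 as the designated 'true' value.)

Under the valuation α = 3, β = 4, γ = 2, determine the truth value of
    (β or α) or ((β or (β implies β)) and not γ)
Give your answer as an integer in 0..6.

4

β or α = 4 or 3 = 4
β implies β = 4 implies 4 = 6
β or (β implies β) = 4 or 6 = 6
not γ = not 2 = 4
(β or (β implies β)) and not γ = 6 and 4 = 4
(β or α) or ((β or (β implies β)) and not γ) = 4 or 4 = 4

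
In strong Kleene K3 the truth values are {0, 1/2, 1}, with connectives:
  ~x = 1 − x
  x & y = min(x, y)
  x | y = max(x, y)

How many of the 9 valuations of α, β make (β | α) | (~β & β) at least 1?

5

α = 0, β = 0 ↦ 0  <
α = 0, β = 1/2 ↦ 1/2  <
α = 0, β = 1 ↦ 1  ≥
α = 1/2, β = 0 ↦ 1/2  <
α = 1/2, β = 1/2 ↦ 1/2  <
α = 1/2, β = 1 ↦ 1  ≥
α = 1, β = 0 ↦ 1  ≥
α = 1, β = 1/2 ↦ 1  ≥
α = 1, β = 1 ↦ 1  ≥
So 5 of the 9 assignments meet the threshold.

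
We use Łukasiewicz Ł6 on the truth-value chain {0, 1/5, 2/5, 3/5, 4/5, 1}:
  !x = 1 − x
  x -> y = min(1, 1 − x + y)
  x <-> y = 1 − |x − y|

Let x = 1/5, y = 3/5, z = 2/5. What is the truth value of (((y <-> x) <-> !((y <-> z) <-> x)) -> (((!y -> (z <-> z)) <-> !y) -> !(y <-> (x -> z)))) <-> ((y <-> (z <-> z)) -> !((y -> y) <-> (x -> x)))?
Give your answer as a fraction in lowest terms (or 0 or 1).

2/5

y <-> x = 3/5 <-> 1/5 = 3/5
y <-> z = 3/5 <-> 2/5 = 4/5
(y <-> z) <-> x = 4/5 <-> 1/5 = 2/5
!((y <-> z) <-> x) = !2/5 = 3/5
(y <-> x) <-> !((y <-> z) <-> x) = 3/5 <-> 3/5 = 1
!y = !3/5 = 2/5
z <-> z = 2/5 <-> 2/5 = 1
!y -> (z <-> z) = 2/5 -> 1 = 1
!y = !3/5 = 2/5
(!y -> (z <-> z)) <-> !y = 1 <-> 2/5 = 2/5
x -> z = 1/5 -> 2/5 = 1
y <-> (x -> z) = 3/5 <-> 1 = 3/5
!(y <-> (x -> z)) = !3/5 = 2/5
((!y -> (z <-> z)) <-> !y) -> !(y <-> (x -> z)) = 2/5 -> 2/5 = 1
((y <-> x) <-> !((y <-> z) <-> x)) -> (((!y -> (z <-> z)) <-> !y) -> !(y <-> (x -> z))) = 1 -> 1 = 1
z <-> z = 2/5 <-> 2/5 = 1
y <-> (z <-> z) = 3/5 <-> 1 = 3/5
y -> y = 3/5 -> 3/5 = 1
x -> x = 1/5 -> 1/5 = 1
(y -> y) <-> (x -> x) = 1 <-> 1 = 1
!((y -> y) <-> (x -> x)) = !1 = 0
(y <-> (z <-> z)) -> !((y -> y) <-> (x -> x)) = 3/5 -> 0 = 2/5
(((y <-> x) <-> !((y <-> z) <-> x)) -> (((!y -> (z <-> z)) <-> !y) -> !(y <-> (x -> z)))) <-> ((y <-> (z <-> z)) -> !((y -> y) <-> (x -> x))) = 1 <-> 2/5 = 2/5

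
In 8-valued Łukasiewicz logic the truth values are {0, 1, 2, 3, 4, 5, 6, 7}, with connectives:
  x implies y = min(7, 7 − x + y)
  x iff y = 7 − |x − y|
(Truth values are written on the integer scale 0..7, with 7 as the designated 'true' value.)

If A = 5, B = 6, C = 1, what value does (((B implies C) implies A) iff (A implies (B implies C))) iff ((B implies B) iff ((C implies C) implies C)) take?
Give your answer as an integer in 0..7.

B implies C = 6 implies 1 = 2
(B implies C) implies A = 2 implies 5 = 7
B implies C = 6 implies 1 = 2
A implies (B implies C) = 5 implies 2 = 4
((B implies C) implies A) iff (A implies (B implies C)) = 7 iff 4 = 4
B implies B = 6 implies 6 = 7
C implies C = 1 implies 1 = 7
(C implies C) implies C = 7 implies 1 = 1
(B implies B) iff ((C implies C) implies C) = 7 iff 1 = 1
(((B implies C) implies A) iff (A implies (B implies C))) iff ((B implies B) iff ((C implies C) implies C)) = 4 iff 1 = 4

4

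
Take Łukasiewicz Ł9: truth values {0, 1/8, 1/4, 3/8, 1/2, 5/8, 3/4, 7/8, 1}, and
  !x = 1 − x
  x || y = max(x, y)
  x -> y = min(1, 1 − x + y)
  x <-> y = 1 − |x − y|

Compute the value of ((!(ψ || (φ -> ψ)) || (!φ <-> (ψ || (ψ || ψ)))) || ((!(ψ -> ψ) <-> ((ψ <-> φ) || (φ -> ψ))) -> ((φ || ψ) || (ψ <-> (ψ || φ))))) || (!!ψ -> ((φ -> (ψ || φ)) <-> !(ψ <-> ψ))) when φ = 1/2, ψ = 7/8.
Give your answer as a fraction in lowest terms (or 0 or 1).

φ -> ψ = 1/2 -> 7/8 = 1
ψ || (φ -> ψ) = 7/8 || 1 = 1
!(ψ || (φ -> ψ)) = !1 = 0
!φ = !1/2 = 1/2
ψ || ψ = 7/8 || 7/8 = 7/8
ψ || (ψ || ψ) = 7/8 || 7/8 = 7/8
!φ <-> (ψ || (ψ || ψ)) = 1/2 <-> 7/8 = 5/8
!(ψ || (φ -> ψ)) || (!φ <-> (ψ || (ψ || ψ))) = 0 || 5/8 = 5/8
ψ -> ψ = 7/8 -> 7/8 = 1
!(ψ -> ψ) = !1 = 0
ψ <-> φ = 7/8 <-> 1/2 = 5/8
φ -> ψ = 1/2 -> 7/8 = 1
(ψ <-> φ) || (φ -> ψ) = 5/8 || 1 = 1
!(ψ -> ψ) <-> ((ψ <-> φ) || (φ -> ψ)) = 0 <-> 1 = 0
φ || ψ = 1/2 || 7/8 = 7/8
ψ || φ = 7/8 || 1/2 = 7/8
ψ <-> (ψ || φ) = 7/8 <-> 7/8 = 1
(φ || ψ) || (ψ <-> (ψ || φ)) = 7/8 || 1 = 1
(!(ψ -> ψ) <-> ((ψ <-> φ) || (φ -> ψ))) -> ((φ || ψ) || (ψ <-> (ψ || φ))) = 0 -> 1 = 1
(!(ψ || (φ -> ψ)) || (!φ <-> (ψ || (ψ || ψ)))) || ((!(ψ -> ψ) <-> ((ψ <-> φ) || (φ -> ψ))) -> ((φ || ψ) || (ψ <-> (ψ || φ)))) = 5/8 || 1 = 1
!ψ = !7/8 = 1/8
!!ψ = !1/8 = 7/8
ψ || φ = 7/8 || 1/2 = 7/8
φ -> (ψ || φ) = 1/2 -> 7/8 = 1
ψ <-> ψ = 7/8 <-> 7/8 = 1
!(ψ <-> ψ) = !1 = 0
(φ -> (ψ || φ)) <-> !(ψ <-> ψ) = 1 <-> 0 = 0
!!ψ -> ((φ -> (ψ || φ)) <-> !(ψ <-> ψ)) = 7/8 -> 0 = 1/8
((!(ψ || (φ -> ψ)) || (!φ <-> (ψ || (ψ || ψ)))) || ((!(ψ -> ψ) <-> ((ψ <-> φ) || (φ -> ψ))) -> ((φ || ψ) || (ψ <-> (ψ || φ))))) || (!!ψ -> ((φ -> (ψ || φ)) <-> !(ψ <-> ψ))) = 1 || 1/8 = 1

1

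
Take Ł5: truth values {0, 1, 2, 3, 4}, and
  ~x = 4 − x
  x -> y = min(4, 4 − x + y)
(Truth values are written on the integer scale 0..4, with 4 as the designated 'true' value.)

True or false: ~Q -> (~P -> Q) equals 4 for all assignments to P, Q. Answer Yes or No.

No

Counterexample: take P = 0, Q = 0.
~Q = ~0 = 4
~P = ~0 = 4
~P -> Q = 4 -> 0 = 0
~Q -> (~P -> Q) = 4 -> 0 = 0
This gives 0 ≠ 4.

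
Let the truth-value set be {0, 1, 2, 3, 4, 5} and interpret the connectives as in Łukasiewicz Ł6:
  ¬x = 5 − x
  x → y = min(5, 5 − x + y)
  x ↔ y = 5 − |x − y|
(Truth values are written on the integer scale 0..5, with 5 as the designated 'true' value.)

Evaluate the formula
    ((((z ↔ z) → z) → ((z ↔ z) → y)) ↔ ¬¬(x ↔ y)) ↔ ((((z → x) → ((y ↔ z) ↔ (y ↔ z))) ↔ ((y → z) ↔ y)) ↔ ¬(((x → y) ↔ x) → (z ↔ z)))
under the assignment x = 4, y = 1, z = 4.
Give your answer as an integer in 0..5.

4

z ↔ z = 4 ↔ 4 = 5
(z ↔ z) → z = 5 → 4 = 4
z ↔ z = 4 ↔ 4 = 5
(z ↔ z) → y = 5 → 1 = 1
((z ↔ z) → z) → ((z ↔ z) → y) = 4 → 1 = 2
x ↔ y = 4 ↔ 1 = 2
¬(x ↔ y) = ¬2 = 3
¬¬(x ↔ y) = ¬3 = 2
(((z ↔ z) → z) → ((z ↔ z) → y)) ↔ ¬¬(x ↔ y) = 2 ↔ 2 = 5
z → x = 4 → 4 = 5
y ↔ z = 1 ↔ 4 = 2
y ↔ z = 1 ↔ 4 = 2
(y ↔ z) ↔ (y ↔ z) = 2 ↔ 2 = 5
(z → x) → ((y ↔ z) ↔ (y ↔ z)) = 5 → 5 = 5
y → z = 1 → 4 = 5
(y → z) ↔ y = 5 ↔ 1 = 1
((z → x) → ((y ↔ z) ↔ (y ↔ z))) ↔ ((y → z) ↔ y) = 5 ↔ 1 = 1
x → y = 4 → 1 = 2
(x → y) ↔ x = 2 ↔ 4 = 3
z ↔ z = 4 ↔ 4 = 5
((x → y) ↔ x) → (z ↔ z) = 3 → 5 = 5
¬(((x → y) ↔ x) → (z ↔ z)) = ¬5 = 0
(((z → x) → ((y ↔ z) ↔ (y ↔ z))) ↔ ((y → z) ↔ y)) ↔ ¬(((x → y) ↔ x) → (z ↔ z)) = 1 ↔ 0 = 4
((((z ↔ z) → z) → ((z ↔ z) → y)) ↔ ¬¬(x ↔ y)) ↔ ((((z → x) → ((y ↔ z) ↔ (y ↔ z))) ↔ ((y → z) ↔ y)) ↔ ¬(((x → y) ↔ x) → (z ↔ z))) = 5 ↔ 4 = 4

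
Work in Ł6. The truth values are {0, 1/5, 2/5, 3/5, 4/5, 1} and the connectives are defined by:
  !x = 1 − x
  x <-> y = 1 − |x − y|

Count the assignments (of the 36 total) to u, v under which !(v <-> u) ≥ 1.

value 1: 2 assignments (counts)
value 4/5: 4 assignments
value 3/5: 6 assignments
value 2/5: 8 assignments
value 1/5: 10 assignments
value 0: 6 assignments
So 2 of the 36 assignments meet the threshold.

2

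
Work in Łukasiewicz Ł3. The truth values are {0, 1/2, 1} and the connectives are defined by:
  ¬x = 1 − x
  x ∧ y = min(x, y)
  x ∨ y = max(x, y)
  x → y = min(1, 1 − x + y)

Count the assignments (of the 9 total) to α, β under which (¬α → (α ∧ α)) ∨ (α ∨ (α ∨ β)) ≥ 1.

7

α = 0, β = 0 ↦ 0  <
α = 0, β = 1/2 ↦ 1/2  <
α = 0, β = 1 ↦ 1  ≥
α = 1/2, β = 0 ↦ 1  ≥
α = 1/2, β = 1/2 ↦ 1  ≥
α = 1/2, β = 1 ↦ 1  ≥
α = 1, β = 0 ↦ 1  ≥
α = 1, β = 1/2 ↦ 1  ≥
α = 1, β = 1 ↦ 1  ≥
So 7 of the 9 assignments meet the threshold.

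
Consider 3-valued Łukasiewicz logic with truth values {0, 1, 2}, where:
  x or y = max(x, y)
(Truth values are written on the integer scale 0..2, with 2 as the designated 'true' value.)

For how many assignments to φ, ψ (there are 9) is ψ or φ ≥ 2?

φ = 0, ψ = 0 ↦ 0  <
φ = 0, ψ = 1 ↦ 1  <
φ = 0, ψ = 2 ↦ 2  ≥
φ = 1, ψ = 0 ↦ 1  <
φ = 1, ψ = 1 ↦ 1  <
φ = 1, ψ = 2 ↦ 2  ≥
φ = 2, ψ = 0 ↦ 2  ≥
φ = 2, ψ = 1 ↦ 2  ≥
φ = 2, ψ = 2 ↦ 2  ≥
So 5 of the 9 assignments meet the threshold.

5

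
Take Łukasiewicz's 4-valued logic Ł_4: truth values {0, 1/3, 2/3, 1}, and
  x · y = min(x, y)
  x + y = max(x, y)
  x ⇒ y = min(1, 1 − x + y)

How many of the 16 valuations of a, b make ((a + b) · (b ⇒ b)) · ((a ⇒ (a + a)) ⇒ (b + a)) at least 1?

a = 0, b = 0 ↦ 0  <
a = 0, b = 1/3 ↦ 1/3  <
a = 0, b = 2/3 ↦ 2/3  <
a = 0, b = 1 ↦ 1  ≥
a = 1/3, b = 0 ↦ 1/3  <
a = 1/3, b = 1/3 ↦ 1/3  <
a = 1/3, b = 2/3 ↦ 2/3  <
a = 1/3, b = 1 ↦ 1  ≥
a = 2/3, b = 0 ↦ 2/3  <
a = 2/3, b = 1/3 ↦ 2/3  <
a = 2/3, b = 2/3 ↦ 2/3  <
a = 2/3, b = 1 ↦ 1  ≥
a = 1, b = 0 ↦ 1  ≥
a = 1, b = 1/3 ↦ 1  ≥
a = 1, b = 2/3 ↦ 1  ≥
a = 1, b = 1 ↦ 1  ≥
So 7 of the 16 assignments meet the threshold.

7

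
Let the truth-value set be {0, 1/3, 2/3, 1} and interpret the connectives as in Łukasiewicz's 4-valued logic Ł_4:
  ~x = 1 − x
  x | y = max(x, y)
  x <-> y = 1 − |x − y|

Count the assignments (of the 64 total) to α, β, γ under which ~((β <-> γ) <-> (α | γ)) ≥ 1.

6

value 1: 6 assignments (counts)
value 2/3: 12 assignments
value 1/3: 26 assignments
value 0: 20 assignments
So 6 of the 64 assignments meet the threshold.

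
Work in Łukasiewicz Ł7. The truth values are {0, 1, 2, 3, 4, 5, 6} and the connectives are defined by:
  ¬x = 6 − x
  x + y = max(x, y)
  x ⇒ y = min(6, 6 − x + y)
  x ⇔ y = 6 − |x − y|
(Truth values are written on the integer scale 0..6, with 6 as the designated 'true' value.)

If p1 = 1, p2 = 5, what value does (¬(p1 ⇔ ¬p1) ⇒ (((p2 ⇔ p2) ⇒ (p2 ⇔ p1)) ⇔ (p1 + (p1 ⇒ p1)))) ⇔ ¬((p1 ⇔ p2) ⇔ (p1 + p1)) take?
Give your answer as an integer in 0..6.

¬p1 = ¬1 = 5
p1 ⇔ ¬p1 = 1 ⇔ 5 = 2
¬(p1 ⇔ ¬p1) = ¬2 = 4
p2 ⇔ p2 = 5 ⇔ 5 = 6
p2 ⇔ p1 = 5 ⇔ 1 = 2
(p2 ⇔ p2) ⇒ (p2 ⇔ p1) = 6 ⇒ 2 = 2
p1 ⇒ p1 = 1 ⇒ 1 = 6
p1 + (p1 ⇒ p1) = 1 + 6 = 6
((p2 ⇔ p2) ⇒ (p2 ⇔ p1)) ⇔ (p1 + (p1 ⇒ p1)) = 2 ⇔ 6 = 2
¬(p1 ⇔ ¬p1) ⇒ (((p2 ⇔ p2) ⇒ (p2 ⇔ p1)) ⇔ (p1 + (p1 ⇒ p1))) = 4 ⇒ 2 = 4
p1 ⇔ p2 = 1 ⇔ 5 = 2
p1 + p1 = 1 + 1 = 1
(p1 ⇔ p2) ⇔ (p1 + p1) = 2 ⇔ 1 = 5
¬((p1 ⇔ p2) ⇔ (p1 + p1)) = ¬5 = 1
(¬(p1 ⇔ ¬p1) ⇒ (((p2 ⇔ p2) ⇒ (p2 ⇔ p1)) ⇔ (p1 + (p1 ⇒ p1)))) ⇔ ¬((p1 ⇔ p2) ⇔ (p1 + p1)) = 4 ⇔ 1 = 3

3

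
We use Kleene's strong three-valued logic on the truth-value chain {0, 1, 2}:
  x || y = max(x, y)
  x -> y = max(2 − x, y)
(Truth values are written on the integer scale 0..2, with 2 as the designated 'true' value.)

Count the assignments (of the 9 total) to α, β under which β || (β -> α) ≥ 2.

α = 0, β = 0 ↦ 2  ≥
α = 0, β = 1 ↦ 1  <
α = 0, β = 2 ↦ 2  ≥
α = 1, β = 0 ↦ 2  ≥
α = 1, β = 1 ↦ 1  <
α = 1, β = 2 ↦ 2  ≥
α = 2, β = 0 ↦ 2  ≥
α = 2, β = 1 ↦ 2  ≥
α = 2, β = 2 ↦ 2  ≥
So 7 of the 9 assignments meet the threshold.

7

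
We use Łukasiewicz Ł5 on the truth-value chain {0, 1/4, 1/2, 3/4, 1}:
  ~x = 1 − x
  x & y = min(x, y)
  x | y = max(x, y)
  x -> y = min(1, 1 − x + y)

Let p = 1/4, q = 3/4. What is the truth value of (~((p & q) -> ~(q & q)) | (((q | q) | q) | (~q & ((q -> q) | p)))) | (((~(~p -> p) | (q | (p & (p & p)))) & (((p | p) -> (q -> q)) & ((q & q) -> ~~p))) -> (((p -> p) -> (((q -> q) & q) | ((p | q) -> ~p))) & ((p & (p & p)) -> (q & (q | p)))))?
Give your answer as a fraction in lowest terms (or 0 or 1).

p & q = 1/4 & 3/4 = 1/4
q & q = 3/4 & 3/4 = 3/4
~(q & q) = ~3/4 = 1/4
(p & q) -> ~(q & q) = 1/4 -> 1/4 = 1
~((p & q) -> ~(q & q)) = ~1 = 0
q | q = 3/4 | 3/4 = 3/4
(q | q) | q = 3/4 | 3/4 = 3/4
~q = ~3/4 = 1/4
q -> q = 3/4 -> 3/4 = 1
(q -> q) | p = 1 | 1/4 = 1
~q & ((q -> q) | p) = 1/4 & 1 = 1/4
((q | q) | q) | (~q & ((q -> q) | p)) = 3/4 | 1/4 = 3/4
~((p & q) -> ~(q & q)) | (((q | q) | q) | (~q & ((q -> q) | p))) = 0 | 3/4 = 3/4
~p = ~1/4 = 3/4
~p -> p = 3/4 -> 1/4 = 1/2
~(~p -> p) = ~1/2 = 1/2
p & p = 1/4 & 1/4 = 1/4
p & (p & p) = 1/4 & 1/4 = 1/4
q | (p & (p & p)) = 3/4 | 1/4 = 3/4
~(~p -> p) | (q | (p & (p & p))) = 1/2 | 3/4 = 3/4
p | p = 1/4 | 1/4 = 1/4
q -> q = 3/4 -> 3/4 = 1
(p | p) -> (q -> q) = 1/4 -> 1 = 1
q & q = 3/4 & 3/4 = 3/4
~p = ~1/4 = 3/4
~~p = ~3/4 = 1/4
(q & q) -> ~~p = 3/4 -> 1/4 = 1/2
((p | p) -> (q -> q)) & ((q & q) -> ~~p) = 1 & 1/2 = 1/2
(~(~p -> p) | (q | (p & (p & p)))) & (((p | p) -> (q -> q)) & ((q & q) -> ~~p)) = 3/4 & 1/2 = 1/2
p -> p = 1/4 -> 1/4 = 1
q -> q = 3/4 -> 3/4 = 1
(q -> q) & q = 1 & 3/4 = 3/4
p | q = 1/4 | 3/4 = 3/4
~p = ~1/4 = 3/4
(p | q) -> ~p = 3/4 -> 3/4 = 1
((q -> q) & q) | ((p | q) -> ~p) = 3/4 | 1 = 1
(p -> p) -> (((q -> q) & q) | ((p | q) -> ~p)) = 1 -> 1 = 1
p & p = 1/4 & 1/4 = 1/4
p & (p & p) = 1/4 & 1/4 = 1/4
q | p = 3/4 | 1/4 = 3/4
q & (q | p) = 3/4 & 3/4 = 3/4
(p & (p & p)) -> (q & (q | p)) = 1/4 -> 3/4 = 1
((p -> p) -> (((q -> q) & q) | ((p | q) -> ~p))) & ((p & (p & p)) -> (q & (q | p))) = 1 & 1 = 1
((~(~p -> p) | (q | (p & (p & p)))) & (((p | p) -> (q -> q)) & ((q & q) -> ~~p))) -> (((p -> p) -> (((q -> q) & q) | ((p | q) -> ~p))) & ((p & (p & p)) -> (q & (q | p)))) = 1/2 -> 1 = 1
(~((p & q) -> ~(q & q)) | (((q | q) | q) | (~q & ((q -> q) | p)))) | (((~(~p -> p) | (q | (p & (p & p)))) & (((p | p) -> (q -> q)) & ((q & q) -> ~~p))) -> (((p -> p) -> (((q -> q) & q) | ((p | q) -> ~p))) & ((p & (p & p)) -> (q & (q | p))))) = 3/4 | 1 = 1

1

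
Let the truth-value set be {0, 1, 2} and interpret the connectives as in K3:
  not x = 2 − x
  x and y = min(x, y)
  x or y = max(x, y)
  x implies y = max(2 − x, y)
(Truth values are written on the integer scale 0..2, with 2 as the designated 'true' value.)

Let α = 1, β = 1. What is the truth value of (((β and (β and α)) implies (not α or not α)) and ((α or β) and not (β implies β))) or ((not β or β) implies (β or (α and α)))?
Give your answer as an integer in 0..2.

β and α = 1 and 1 = 1
β and (β and α) = 1 and 1 = 1
not α = not 1 = 1
not α = not 1 = 1
not α or not α = 1 or 1 = 1
(β and (β and α)) implies (not α or not α) = 1 implies 1 = 1
α or β = 1 or 1 = 1
β implies β = 1 implies 1 = 1
not (β implies β) = not 1 = 1
(α or β) and not (β implies β) = 1 and 1 = 1
((β and (β and α)) implies (not α or not α)) and ((α or β) and not (β implies β)) = 1 and 1 = 1
not β = not 1 = 1
not β or β = 1 or 1 = 1
α and α = 1 and 1 = 1
β or (α and α) = 1 or 1 = 1
(not β or β) implies (β or (α and α)) = 1 implies 1 = 1
(((β and (β and α)) implies (not α or not α)) and ((α or β) and not (β implies β))) or ((not β or β) implies (β or (α and α))) = 1 or 1 = 1

1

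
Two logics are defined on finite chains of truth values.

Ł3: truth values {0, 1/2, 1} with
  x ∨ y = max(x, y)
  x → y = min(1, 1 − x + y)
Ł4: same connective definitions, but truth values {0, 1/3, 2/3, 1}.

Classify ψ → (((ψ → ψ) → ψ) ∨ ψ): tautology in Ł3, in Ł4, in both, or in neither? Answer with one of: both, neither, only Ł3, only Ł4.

both

In Ł3: every assignment gives 1 — tautology.
In Ł4: every assignment gives 1 — tautology.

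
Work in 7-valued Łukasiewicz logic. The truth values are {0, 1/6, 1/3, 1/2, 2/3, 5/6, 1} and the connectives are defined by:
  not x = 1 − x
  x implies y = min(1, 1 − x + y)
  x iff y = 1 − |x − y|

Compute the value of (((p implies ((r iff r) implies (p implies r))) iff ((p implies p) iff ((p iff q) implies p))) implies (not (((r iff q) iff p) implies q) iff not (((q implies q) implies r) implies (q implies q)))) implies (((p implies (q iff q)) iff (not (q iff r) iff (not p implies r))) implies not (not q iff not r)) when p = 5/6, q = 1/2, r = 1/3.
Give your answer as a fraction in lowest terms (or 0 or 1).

r iff r = 1/3 iff 1/3 = 1
p implies r = 5/6 implies 1/3 = 1/2
(r iff r) implies (p implies r) = 1 implies 1/2 = 1/2
p implies ((r iff r) implies (p implies r)) = 5/6 implies 1/2 = 2/3
p implies p = 5/6 implies 5/6 = 1
p iff q = 5/6 iff 1/2 = 2/3
(p iff q) implies p = 2/3 implies 5/6 = 1
(p implies p) iff ((p iff q) implies p) = 1 iff 1 = 1
(p implies ((r iff r) implies (p implies r))) iff ((p implies p) iff ((p iff q) implies p)) = 2/3 iff 1 = 2/3
r iff q = 1/3 iff 1/2 = 5/6
(r iff q) iff p = 5/6 iff 5/6 = 1
((r iff q) iff p) implies q = 1 implies 1/2 = 1/2
not (((r iff q) iff p) implies q) = not 1/2 = 1/2
q implies q = 1/2 implies 1/2 = 1
(q implies q) implies r = 1 implies 1/3 = 1/3
q implies q = 1/2 implies 1/2 = 1
((q implies q) implies r) implies (q implies q) = 1/3 implies 1 = 1
not (((q implies q) implies r) implies (q implies q)) = not 1 = 0
not (((r iff q) iff p) implies q) iff not (((q implies q) implies r) implies (q implies q)) = 1/2 iff 0 = 1/2
((p implies ((r iff r) implies (p implies r))) iff ((p implies p) iff ((p iff q) implies p))) implies (not (((r iff q) iff p) implies q) iff not (((q implies q) implies r) implies (q implies q))) = 2/3 implies 1/2 = 5/6
q iff q = 1/2 iff 1/2 = 1
p implies (q iff q) = 5/6 implies 1 = 1
q iff r = 1/2 iff 1/3 = 5/6
not (q iff r) = not 5/6 = 1/6
not p = not 5/6 = 1/6
not p implies r = 1/6 implies 1/3 = 1
not (q iff r) iff (not p implies r) = 1/6 iff 1 = 1/6
(p implies (q iff q)) iff (not (q iff r) iff (not p implies r)) = 1 iff 1/6 = 1/6
not q = not 1/2 = 1/2
not r = not 1/3 = 2/3
not q iff not r = 1/2 iff 2/3 = 5/6
not (not q iff not r) = not 5/6 = 1/6
((p implies (q iff q)) iff (not (q iff r) iff (not p implies r))) implies not (not q iff not r) = 1/6 implies 1/6 = 1
(((p implies ((r iff r) implies (p implies r))) iff ((p implies p) iff ((p iff q) implies p))) implies (not (((r iff q) iff p) implies q) iff not (((q implies q) implies r) implies (q implies q)))) implies (((p implies (q iff q)) iff (not (q iff r) iff (not p implies r))) implies not (not q iff not r)) = 5/6 implies 1 = 1

1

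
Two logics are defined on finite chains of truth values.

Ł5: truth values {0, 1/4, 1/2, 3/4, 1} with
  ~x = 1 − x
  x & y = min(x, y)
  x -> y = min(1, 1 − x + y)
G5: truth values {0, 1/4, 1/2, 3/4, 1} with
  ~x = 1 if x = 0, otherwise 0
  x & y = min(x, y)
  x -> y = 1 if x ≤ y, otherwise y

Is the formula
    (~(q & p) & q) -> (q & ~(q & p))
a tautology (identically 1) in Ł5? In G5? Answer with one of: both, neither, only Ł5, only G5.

In Ł5: every assignment gives 1 — tautology.
In G5: every assignment gives 1 — tautology.

both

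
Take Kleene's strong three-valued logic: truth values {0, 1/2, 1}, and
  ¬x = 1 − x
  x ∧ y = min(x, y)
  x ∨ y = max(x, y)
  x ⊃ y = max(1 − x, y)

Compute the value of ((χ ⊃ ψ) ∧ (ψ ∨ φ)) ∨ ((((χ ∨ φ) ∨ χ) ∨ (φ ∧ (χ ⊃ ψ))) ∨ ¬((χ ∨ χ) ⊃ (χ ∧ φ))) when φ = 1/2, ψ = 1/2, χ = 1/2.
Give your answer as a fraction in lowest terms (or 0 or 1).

1/2

χ ⊃ ψ = 1/2 ⊃ 1/2 = 1/2
ψ ∨ φ = 1/2 ∨ 1/2 = 1/2
(χ ⊃ ψ) ∧ (ψ ∨ φ) = 1/2 ∧ 1/2 = 1/2
χ ∨ φ = 1/2 ∨ 1/2 = 1/2
(χ ∨ φ) ∨ χ = 1/2 ∨ 1/2 = 1/2
χ ⊃ ψ = 1/2 ⊃ 1/2 = 1/2
φ ∧ (χ ⊃ ψ) = 1/2 ∧ 1/2 = 1/2
((χ ∨ φ) ∨ χ) ∨ (φ ∧ (χ ⊃ ψ)) = 1/2 ∨ 1/2 = 1/2
χ ∨ χ = 1/2 ∨ 1/2 = 1/2
χ ∧ φ = 1/2 ∧ 1/2 = 1/2
(χ ∨ χ) ⊃ (χ ∧ φ) = 1/2 ⊃ 1/2 = 1/2
¬((χ ∨ χ) ⊃ (χ ∧ φ)) = ¬1/2 = 1/2
(((χ ∨ φ) ∨ χ) ∨ (φ ∧ (χ ⊃ ψ))) ∨ ¬((χ ∨ χ) ⊃ (χ ∧ φ)) = 1/2 ∨ 1/2 = 1/2
((χ ⊃ ψ) ∧ (ψ ∨ φ)) ∨ ((((χ ∨ φ) ∨ χ) ∨ (φ ∧ (χ ⊃ ψ))) ∨ ¬((χ ∨ χ) ⊃ (χ ∧ φ))) = 1/2 ∨ 1/2 = 1/2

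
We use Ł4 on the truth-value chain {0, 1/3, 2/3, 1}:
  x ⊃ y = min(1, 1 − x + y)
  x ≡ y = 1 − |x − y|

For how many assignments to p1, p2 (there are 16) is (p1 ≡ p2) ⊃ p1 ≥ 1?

p1 = 0, p2 = 0 ↦ 0  <
p1 = 0, p2 = 1/3 ↦ 1/3  <
p1 = 0, p2 = 2/3 ↦ 2/3  <
p1 = 0, p2 = 1 ↦ 1  ≥
p1 = 1/3, p2 = 0 ↦ 2/3  <
p1 = 1/3, p2 = 1/3 ↦ 1/3  <
p1 = 1/3, p2 = 2/3 ↦ 2/3  <
p1 = 1/3, p2 = 1 ↦ 1  ≥
p1 = 2/3, p2 = 0 ↦ 1  ≥
p1 = 2/3, p2 = 1/3 ↦ 1  ≥
p1 = 2/3, p2 = 2/3 ↦ 2/3  <
p1 = 2/3, p2 = 1 ↦ 1  ≥
p1 = 1, p2 = 0 ↦ 1  ≥
p1 = 1, p2 = 1/3 ↦ 1  ≥
p1 = 1, p2 = 2/3 ↦ 1  ≥
p1 = 1, p2 = 1 ↦ 1  ≥
So 9 of the 16 assignments meet the threshold.

9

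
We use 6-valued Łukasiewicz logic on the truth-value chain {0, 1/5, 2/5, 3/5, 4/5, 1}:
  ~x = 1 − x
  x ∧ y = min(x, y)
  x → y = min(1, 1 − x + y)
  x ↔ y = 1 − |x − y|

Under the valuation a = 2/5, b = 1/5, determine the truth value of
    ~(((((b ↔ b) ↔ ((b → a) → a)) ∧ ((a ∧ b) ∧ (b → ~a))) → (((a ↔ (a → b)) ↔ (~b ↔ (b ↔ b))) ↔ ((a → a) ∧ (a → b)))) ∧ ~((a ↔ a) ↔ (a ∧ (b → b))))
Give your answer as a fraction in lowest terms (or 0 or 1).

b ↔ b = 1/5 ↔ 1/5 = 1
b → a = 1/5 → 2/5 = 1
(b → a) → a = 1 → 2/5 = 2/5
(b ↔ b) ↔ ((b → a) → a) = 1 ↔ 2/5 = 2/5
a ∧ b = 2/5 ∧ 1/5 = 1/5
~a = ~2/5 = 3/5
b → ~a = 1/5 → 3/5 = 1
(a ∧ b) ∧ (b → ~a) = 1/5 ∧ 1 = 1/5
((b ↔ b) ↔ ((b → a) → a)) ∧ ((a ∧ b) ∧ (b → ~a)) = 2/5 ∧ 1/5 = 1/5
a → b = 2/5 → 1/5 = 4/5
a ↔ (a → b) = 2/5 ↔ 4/5 = 3/5
~b = ~1/5 = 4/5
b ↔ b = 1/5 ↔ 1/5 = 1
~b ↔ (b ↔ b) = 4/5 ↔ 1 = 4/5
(a ↔ (a → b)) ↔ (~b ↔ (b ↔ b)) = 3/5 ↔ 4/5 = 4/5
a → a = 2/5 → 2/5 = 1
a → b = 2/5 → 1/5 = 4/5
(a → a) ∧ (a → b) = 1 ∧ 4/5 = 4/5
((a ↔ (a → b)) ↔ (~b ↔ (b ↔ b))) ↔ ((a → a) ∧ (a → b)) = 4/5 ↔ 4/5 = 1
(((b ↔ b) ↔ ((b → a) → a)) ∧ ((a ∧ b) ∧ (b → ~a))) → (((a ↔ (a → b)) ↔ (~b ↔ (b ↔ b))) ↔ ((a → a) ∧ (a → b))) = 1/5 → 1 = 1
a ↔ a = 2/5 ↔ 2/5 = 1
b → b = 1/5 → 1/5 = 1
a ∧ (b → b) = 2/5 ∧ 1 = 2/5
(a ↔ a) ↔ (a ∧ (b → b)) = 1 ↔ 2/5 = 2/5
~((a ↔ a) ↔ (a ∧ (b → b))) = ~2/5 = 3/5
((((b ↔ b) ↔ ((b → a) → a)) ∧ ((a ∧ b) ∧ (b → ~a))) → (((a ↔ (a → b)) ↔ (~b ↔ (b ↔ b))) ↔ ((a → a) ∧ (a → b)))) ∧ ~((a ↔ a) ↔ (a ∧ (b → b))) = 1 ∧ 3/5 = 3/5
~(((((b ↔ b) ↔ ((b → a) → a)) ∧ ((a ∧ b) ∧ (b → ~a))) → (((a ↔ (a → b)) ↔ (~b ↔ (b ↔ b))) ↔ ((a → a) ∧ (a → b)))) ∧ ~((a ↔ a) ↔ (a ∧ (b → b)))) = ~3/5 = 2/5

2/5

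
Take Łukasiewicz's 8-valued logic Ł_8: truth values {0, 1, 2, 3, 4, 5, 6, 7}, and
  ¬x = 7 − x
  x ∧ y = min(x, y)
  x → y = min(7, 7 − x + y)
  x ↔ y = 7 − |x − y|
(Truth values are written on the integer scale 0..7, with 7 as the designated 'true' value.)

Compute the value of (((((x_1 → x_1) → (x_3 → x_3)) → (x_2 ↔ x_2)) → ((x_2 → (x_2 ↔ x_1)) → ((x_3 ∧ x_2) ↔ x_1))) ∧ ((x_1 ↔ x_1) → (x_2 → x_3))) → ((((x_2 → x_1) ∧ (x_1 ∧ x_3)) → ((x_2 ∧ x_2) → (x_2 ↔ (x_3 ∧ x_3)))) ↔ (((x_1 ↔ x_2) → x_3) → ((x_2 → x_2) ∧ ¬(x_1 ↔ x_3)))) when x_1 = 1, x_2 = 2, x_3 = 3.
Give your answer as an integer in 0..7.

6

x_1 → x_1 = 1 → 1 = 7
x_3 → x_3 = 3 → 3 = 7
(x_1 → x_1) → (x_3 → x_3) = 7 → 7 = 7
x_2 ↔ x_2 = 2 ↔ 2 = 7
((x_1 → x_1) → (x_3 → x_3)) → (x_2 ↔ x_2) = 7 → 7 = 7
x_2 ↔ x_1 = 2 ↔ 1 = 6
x_2 → (x_2 ↔ x_1) = 2 → 6 = 7
x_3 ∧ x_2 = 3 ∧ 2 = 2
(x_3 ∧ x_2) ↔ x_1 = 2 ↔ 1 = 6
(x_2 → (x_2 ↔ x_1)) → ((x_3 ∧ x_2) ↔ x_1) = 7 → 6 = 6
(((x_1 → x_1) → (x_3 → x_3)) → (x_2 ↔ x_2)) → ((x_2 → (x_2 ↔ x_1)) → ((x_3 ∧ x_2) ↔ x_1)) = 7 → 6 = 6
x_1 ↔ x_1 = 1 ↔ 1 = 7
x_2 → x_3 = 2 → 3 = 7
(x_1 ↔ x_1) → (x_2 → x_3) = 7 → 7 = 7
((((x_1 → x_1) → (x_3 → x_3)) → (x_2 ↔ x_2)) → ((x_2 → (x_2 ↔ x_1)) → ((x_3 ∧ x_2) ↔ x_1))) ∧ ((x_1 ↔ x_1) → (x_2 → x_3)) = 6 ∧ 7 = 6
x_2 → x_1 = 2 → 1 = 6
x_1 ∧ x_3 = 1 ∧ 3 = 1
(x_2 → x_1) ∧ (x_1 ∧ x_3) = 6 ∧ 1 = 1
x_2 ∧ x_2 = 2 ∧ 2 = 2
x_3 ∧ x_3 = 3 ∧ 3 = 3
x_2 ↔ (x_3 ∧ x_3) = 2 ↔ 3 = 6
(x_2 ∧ x_2) → (x_2 ↔ (x_3 ∧ x_3)) = 2 → 6 = 7
((x_2 → x_1) ∧ (x_1 ∧ x_3)) → ((x_2 ∧ x_2) → (x_2 ↔ (x_3 ∧ x_3))) = 1 → 7 = 7
x_1 ↔ x_2 = 1 ↔ 2 = 6
(x_1 ↔ x_2) → x_3 = 6 → 3 = 4
x_2 → x_2 = 2 → 2 = 7
x_1 ↔ x_3 = 1 ↔ 3 = 5
¬(x_1 ↔ x_3) = ¬5 = 2
(x_2 → x_2) ∧ ¬(x_1 ↔ x_3) = 7 ∧ 2 = 2
((x_1 ↔ x_2) → x_3) → ((x_2 → x_2) ∧ ¬(x_1 ↔ x_3)) = 4 → 2 = 5
(((x_2 → x_1) ∧ (x_1 ∧ x_3)) → ((x_2 ∧ x_2) → (x_2 ↔ (x_3 ∧ x_3)))) ↔ (((x_1 ↔ x_2) → x_3) → ((x_2 → x_2) ∧ ¬(x_1 ↔ x_3))) = 7 ↔ 5 = 5
(((((x_1 → x_1) → (x_3 → x_3)) → (x_2 ↔ x_2)) → ((x_2 → (x_2 ↔ x_1)) → ((x_3 ∧ x_2) ↔ x_1))) ∧ ((x_1 ↔ x_1) → (x_2 → x_3))) → ((((x_2 → x_1) ∧ (x_1 ∧ x_3)) → ((x_2 ∧ x_2) → (x_2 ↔ (x_3 ∧ x_3)))) ↔ (((x_1 ↔ x_2) → x_3) → ((x_2 → x_2) ∧ ¬(x_1 ↔ x_3)))) = 6 → 5 = 6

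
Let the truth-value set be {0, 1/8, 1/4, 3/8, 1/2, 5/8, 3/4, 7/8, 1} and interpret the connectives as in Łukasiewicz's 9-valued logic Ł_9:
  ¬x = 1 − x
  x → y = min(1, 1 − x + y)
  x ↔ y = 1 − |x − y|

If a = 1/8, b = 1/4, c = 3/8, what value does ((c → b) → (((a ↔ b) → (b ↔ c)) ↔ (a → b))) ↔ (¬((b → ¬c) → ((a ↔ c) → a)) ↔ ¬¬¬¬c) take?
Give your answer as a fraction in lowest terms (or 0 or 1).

3/4

c → b = 3/8 → 1/4 = 7/8
a ↔ b = 1/8 ↔ 1/4 = 7/8
b ↔ c = 1/4 ↔ 3/8 = 7/8
(a ↔ b) → (b ↔ c) = 7/8 → 7/8 = 1
a → b = 1/8 → 1/4 = 1
((a ↔ b) → (b ↔ c)) ↔ (a → b) = 1 ↔ 1 = 1
(c → b) → (((a ↔ b) → (b ↔ c)) ↔ (a → b)) = 7/8 → 1 = 1
¬c = ¬3/8 = 5/8
b → ¬c = 1/4 → 5/8 = 1
a ↔ c = 1/8 ↔ 3/8 = 3/4
(a ↔ c) → a = 3/4 → 1/8 = 3/8
(b → ¬c) → ((a ↔ c) → a) = 1 → 3/8 = 3/8
¬((b → ¬c) → ((a ↔ c) → a)) = ¬3/8 = 5/8
¬c = ¬3/8 = 5/8
¬¬c = ¬5/8 = 3/8
¬¬¬c = ¬3/8 = 5/8
¬¬¬¬c = ¬5/8 = 3/8
¬((b → ¬c) → ((a ↔ c) → a)) ↔ ¬¬¬¬c = 5/8 ↔ 3/8 = 3/4
((c → b) → (((a ↔ b) → (b ↔ c)) ↔ (a → b))) ↔ (¬((b → ¬c) → ((a ↔ c) → a)) ↔ ¬¬¬¬c) = 1 ↔ 3/4 = 3/4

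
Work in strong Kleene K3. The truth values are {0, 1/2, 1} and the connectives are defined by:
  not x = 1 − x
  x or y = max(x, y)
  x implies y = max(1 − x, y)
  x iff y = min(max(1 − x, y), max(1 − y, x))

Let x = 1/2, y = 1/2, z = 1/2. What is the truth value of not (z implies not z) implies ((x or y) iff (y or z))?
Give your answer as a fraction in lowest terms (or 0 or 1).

not z = not 1/2 = 1/2
z implies not z = 1/2 implies 1/2 = 1/2
not (z implies not z) = not 1/2 = 1/2
x or y = 1/2 or 1/2 = 1/2
y or z = 1/2 or 1/2 = 1/2
(x or y) iff (y or z) = 1/2 iff 1/2 = 1/2
not (z implies not z) implies ((x or y) iff (y or z)) = 1/2 implies 1/2 = 1/2

1/2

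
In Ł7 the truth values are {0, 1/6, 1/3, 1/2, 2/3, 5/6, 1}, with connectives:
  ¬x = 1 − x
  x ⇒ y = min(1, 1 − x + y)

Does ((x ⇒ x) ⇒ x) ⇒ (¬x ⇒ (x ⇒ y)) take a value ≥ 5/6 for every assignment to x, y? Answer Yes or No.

At x = 1/6, y = 5/6, for instance:
x ⇒ x = 1/6 ⇒ 1/6 = 1
(x ⇒ x) ⇒ x = 1 ⇒ 1/6 = 1/6
¬x = ¬1/6 = 5/6
x ⇒ y = 1/6 ⇒ 5/6 = 1
¬x ⇒ (x ⇒ y) = 5/6 ⇒ 1 = 1
((x ⇒ x) ⇒ x) ⇒ (¬x ⇒ (x ⇒ y)) = 1/6 ⇒ 1 = 1
and checking the remaining 48 assignments likewise gives ≥ 5/6 in every case.

Yes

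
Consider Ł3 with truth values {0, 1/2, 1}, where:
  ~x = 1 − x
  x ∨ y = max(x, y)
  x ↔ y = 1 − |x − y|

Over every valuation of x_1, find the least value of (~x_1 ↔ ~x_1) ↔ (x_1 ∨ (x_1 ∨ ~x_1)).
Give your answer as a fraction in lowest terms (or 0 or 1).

1/2

Take x_1 = 1/2:
~x_1 = ~1/2 = 1/2
~x_1 = ~1/2 = 1/2
~x_1 ↔ ~x_1 = 1/2 ↔ 1/2 = 1
~x_1 = ~1/2 = 1/2
x_1 ∨ ~x_1 = 1/2 ∨ 1/2 = 1/2
x_1 ∨ (x_1 ∨ ~x_1) = 1/2 ∨ 1/2 = 1/2
(~x_1 ↔ ~x_1) ↔ (x_1 ∨ (x_1 ∨ ~x_1)) = 1 ↔ 1/2 = 1/2
No assignment yields a value below 1/2, so this is the minimum.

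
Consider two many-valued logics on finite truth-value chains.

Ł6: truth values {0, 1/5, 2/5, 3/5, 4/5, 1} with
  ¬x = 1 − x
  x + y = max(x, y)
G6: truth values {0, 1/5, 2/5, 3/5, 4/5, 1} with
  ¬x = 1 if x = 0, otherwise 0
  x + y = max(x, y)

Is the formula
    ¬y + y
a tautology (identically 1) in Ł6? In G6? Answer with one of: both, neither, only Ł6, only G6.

In Ł6: at y = 1/5 the value is 4/5 — not a tautology.
In G6: at y = 1/5 the value is 1/5 — not a tautology.

neither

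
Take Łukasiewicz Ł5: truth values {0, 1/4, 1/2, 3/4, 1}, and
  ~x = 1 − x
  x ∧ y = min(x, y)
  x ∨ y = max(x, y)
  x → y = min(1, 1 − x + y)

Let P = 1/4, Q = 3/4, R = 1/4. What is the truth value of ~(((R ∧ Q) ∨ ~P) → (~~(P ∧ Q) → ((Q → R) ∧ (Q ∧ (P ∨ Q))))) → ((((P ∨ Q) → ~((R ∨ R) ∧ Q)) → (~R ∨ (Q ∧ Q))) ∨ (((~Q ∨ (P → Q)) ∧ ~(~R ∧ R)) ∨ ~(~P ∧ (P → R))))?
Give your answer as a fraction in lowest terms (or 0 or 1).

R ∧ Q = 1/4 ∧ 3/4 = 1/4
~P = ~1/4 = 3/4
(R ∧ Q) ∨ ~P = 1/4 ∨ 3/4 = 3/4
P ∧ Q = 1/4 ∧ 3/4 = 1/4
~(P ∧ Q) = ~1/4 = 3/4
~~(P ∧ Q) = ~3/4 = 1/4
Q → R = 3/4 → 1/4 = 1/2
P ∨ Q = 1/4 ∨ 3/4 = 3/4
Q ∧ (P ∨ Q) = 3/4 ∧ 3/4 = 3/4
(Q → R) ∧ (Q ∧ (P ∨ Q)) = 1/2 ∧ 3/4 = 1/2
~~(P ∧ Q) → ((Q → R) ∧ (Q ∧ (P ∨ Q))) = 1/4 → 1/2 = 1
((R ∧ Q) ∨ ~P) → (~~(P ∧ Q) → ((Q → R) ∧ (Q ∧ (P ∨ Q)))) = 3/4 → 1 = 1
~(((R ∧ Q) ∨ ~P) → (~~(P ∧ Q) → ((Q → R) ∧ (Q ∧ (P ∨ Q))))) = ~1 = 0
P ∨ Q = 1/4 ∨ 3/4 = 3/4
R ∨ R = 1/4 ∨ 1/4 = 1/4
(R ∨ R) ∧ Q = 1/4 ∧ 3/4 = 1/4
~((R ∨ R) ∧ Q) = ~1/4 = 3/4
(P ∨ Q) → ~((R ∨ R) ∧ Q) = 3/4 → 3/4 = 1
~R = ~1/4 = 3/4
Q ∧ Q = 3/4 ∧ 3/4 = 3/4
~R ∨ (Q ∧ Q) = 3/4 ∨ 3/4 = 3/4
((P ∨ Q) → ~((R ∨ R) ∧ Q)) → (~R ∨ (Q ∧ Q)) = 1 → 3/4 = 3/4
~Q = ~3/4 = 1/4
P → Q = 1/4 → 3/4 = 1
~Q ∨ (P → Q) = 1/4 ∨ 1 = 1
~R = ~1/4 = 3/4
~R ∧ R = 3/4 ∧ 1/4 = 1/4
~(~R ∧ R) = ~1/4 = 3/4
(~Q ∨ (P → Q)) ∧ ~(~R ∧ R) = 1 ∧ 3/4 = 3/4
~P = ~1/4 = 3/4
P → R = 1/4 → 1/4 = 1
~P ∧ (P → R) = 3/4 ∧ 1 = 3/4
~(~P ∧ (P → R)) = ~3/4 = 1/4
((~Q ∨ (P → Q)) ∧ ~(~R ∧ R)) ∨ ~(~P ∧ (P → R)) = 3/4 ∨ 1/4 = 3/4
(((P ∨ Q) → ~((R ∨ R) ∧ Q)) → (~R ∨ (Q ∧ Q))) ∨ (((~Q ∨ (P → Q)) ∧ ~(~R ∧ R)) ∨ ~(~P ∧ (P → R))) = 3/4 ∨ 3/4 = 3/4
~(((R ∧ Q) ∨ ~P) → (~~(P ∧ Q) → ((Q → R) ∧ (Q ∧ (P ∨ Q))))) → ((((P ∨ Q) → ~((R ∨ R) ∧ Q)) → (~R ∨ (Q ∧ Q))) ∨ (((~Q ∨ (P → Q)) ∧ ~(~R ∧ R)) ∨ ~(~P ∧ (P → R)))) = 0 → 3/4 = 1

1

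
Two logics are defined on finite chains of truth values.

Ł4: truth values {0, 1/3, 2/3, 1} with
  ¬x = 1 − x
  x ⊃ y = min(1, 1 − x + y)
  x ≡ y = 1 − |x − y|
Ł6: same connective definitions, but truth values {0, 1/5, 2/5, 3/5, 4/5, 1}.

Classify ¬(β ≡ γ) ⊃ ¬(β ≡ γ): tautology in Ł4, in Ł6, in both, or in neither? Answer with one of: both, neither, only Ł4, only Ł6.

both

In Ł4: every assignment gives 1 — tautology.
In Ł6: every assignment gives 1 — tautology.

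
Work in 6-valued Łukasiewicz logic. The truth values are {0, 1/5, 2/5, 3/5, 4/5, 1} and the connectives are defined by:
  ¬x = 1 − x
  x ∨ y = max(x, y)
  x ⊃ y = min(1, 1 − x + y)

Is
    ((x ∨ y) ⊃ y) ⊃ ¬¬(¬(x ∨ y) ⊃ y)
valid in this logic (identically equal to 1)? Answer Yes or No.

No

Counterexample: take x = 0, y = 0.
x ∨ y = 0 ∨ 0 = 0
(x ∨ y) ⊃ y = 0 ⊃ 0 = 1
x ∨ y = 0 ∨ 0 = 0
¬(x ∨ y) = ¬0 = 1
¬(x ∨ y) ⊃ y = 1 ⊃ 0 = 0
¬(¬(x ∨ y) ⊃ y) = ¬0 = 1
¬¬(¬(x ∨ y) ⊃ y) = ¬1 = 0
((x ∨ y) ⊃ y) ⊃ ¬¬(¬(x ∨ y) ⊃ y) = 1 ⊃ 0 = 0
This gives 0 ≠ 1.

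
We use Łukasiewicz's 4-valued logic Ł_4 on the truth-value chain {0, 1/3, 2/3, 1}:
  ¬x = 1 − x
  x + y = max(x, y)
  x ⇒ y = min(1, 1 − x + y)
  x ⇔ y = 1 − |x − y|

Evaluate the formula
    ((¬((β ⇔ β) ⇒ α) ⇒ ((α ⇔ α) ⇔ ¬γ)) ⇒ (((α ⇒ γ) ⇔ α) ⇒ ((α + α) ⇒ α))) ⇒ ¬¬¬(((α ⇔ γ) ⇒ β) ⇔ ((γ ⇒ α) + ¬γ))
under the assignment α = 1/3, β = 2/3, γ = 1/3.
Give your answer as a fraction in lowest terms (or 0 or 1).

β ⇔ β = 2/3 ⇔ 2/3 = 1
(β ⇔ β) ⇒ α = 1 ⇒ 1/3 = 1/3
¬((β ⇔ β) ⇒ α) = ¬1/3 = 2/3
α ⇔ α = 1/3 ⇔ 1/3 = 1
¬γ = ¬1/3 = 2/3
(α ⇔ α) ⇔ ¬γ = 1 ⇔ 2/3 = 2/3
¬((β ⇔ β) ⇒ α) ⇒ ((α ⇔ α) ⇔ ¬γ) = 2/3 ⇒ 2/3 = 1
α ⇒ γ = 1/3 ⇒ 1/3 = 1
(α ⇒ γ) ⇔ α = 1 ⇔ 1/3 = 1/3
α + α = 1/3 + 1/3 = 1/3
(α + α) ⇒ α = 1/3 ⇒ 1/3 = 1
((α ⇒ γ) ⇔ α) ⇒ ((α + α) ⇒ α) = 1/3 ⇒ 1 = 1
(¬((β ⇔ β) ⇒ α) ⇒ ((α ⇔ α) ⇔ ¬γ)) ⇒ (((α ⇒ γ) ⇔ α) ⇒ ((α + α) ⇒ α)) = 1 ⇒ 1 = 1
α ⇔ γ = 1/3 ⇔ 1/3 = 1
(α ⇔ γ) ⇒ β = 1 ⇒ 2/3 = 2/3
γ ⇒ α = 1/3 ⇒ 1/3 = 1
¬γ = ¬1/3 = 2/3
(γ ⇒ α) + ¬γ = 1 + 2/3 = 1
((α ⇔ γ) ⇒ β) ⇔ ((γ ⇒ α) + ¬γ) = 2/3 ⇔ 1 = 2/3
¬(((α ⇔ γ) ⇒ β) ⇔ ((γ ⇒ α) + ¬γ)) = ¬2/3 = 1/3
¬¬(((α ⇔ γ) ⇒ β) ⇔ ((γ ⇒ α) + ¬γ)) = ¬1/3 = 2/3
¬¬¬(((α ⇔ γ) ⇒ β) ⇔ ((γ ⇒ α) + ¬γ)) = ¬2/3 = 1/3
((¬((β ⇔ β) ⇒ α) ⇒ ((α ⇔ α) ⇔ ¬γ)) ⇒ (((α ⇒ γ) ⇔ α) ⇒ ((α + α) ⇒ α))) ⇒ ¬¬¬(((α ⇔ γ) ⇒ β) ⇔ ((γ ⇒ α) + ¬γ)) = 1 ⇒ 1/3 = 1/3

1/3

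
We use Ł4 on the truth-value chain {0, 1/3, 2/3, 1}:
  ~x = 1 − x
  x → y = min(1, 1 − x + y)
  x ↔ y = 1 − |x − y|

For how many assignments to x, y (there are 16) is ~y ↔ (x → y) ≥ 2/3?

7

x = 0, y = 0 ↦ 1  ≥
x = 0, y = 1/3 ↦ 2/3  ≥
x = 0, y = 2/3 ↦ 1/3  <
x = 0, y = 1 ↦ 0  <
x = 1/3, y = 0 ↦ 2/3  ≥
x = 1/3, y = 1/3 ↦ 2/3  ≥
x = 1/3, y = 2/3 ↦ 1/3  <
x = 1/3, y = 1 ↦ 0  <
x = 2/3, y = 0 ↦ 1/3  <
x = 2/3, y = 1/3 ↦ 1  ≥
x = 2/3, y = 2/3 ↦ 1/3  <
x = 2/3, y = 1 ↦ 0  <
x = 1, y = 0 ↦ 0  <
x = 1, y = 1/3 ↦ 2/3  ≥
x = 1, y = 2/3 ↦ 2/3  ≥
x = 1, y = 1 ↦ 0  <
So 7 of the 16 assignments meet the threshold.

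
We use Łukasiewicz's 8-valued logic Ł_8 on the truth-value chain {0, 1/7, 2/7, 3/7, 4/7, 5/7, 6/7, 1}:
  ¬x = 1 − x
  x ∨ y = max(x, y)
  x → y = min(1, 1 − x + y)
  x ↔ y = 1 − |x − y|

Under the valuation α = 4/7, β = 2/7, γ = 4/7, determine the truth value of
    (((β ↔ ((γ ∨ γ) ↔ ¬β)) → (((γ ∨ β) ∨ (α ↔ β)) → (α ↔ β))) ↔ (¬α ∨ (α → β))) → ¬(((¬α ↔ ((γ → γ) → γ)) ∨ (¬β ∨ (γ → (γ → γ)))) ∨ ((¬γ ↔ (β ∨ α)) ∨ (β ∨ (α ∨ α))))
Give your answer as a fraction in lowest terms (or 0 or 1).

2/7

γ ∨ γ = 4/7 ∨ 4/7 = 4/7
¬β = ¬2/7 = 5/7
(γ ∨ γ) ↔ ¬β = 4/7 ↔ 5/7 = 6/7
β ↔ ((γ ∨ γ) ↔ ¬β) = 2/7 ↔ 6/7 = 3/7
γ ∨ β = 4/7 ∨ 2/7 = 4/7
α ↔ β = 4/7 ↔ 2/7 = 5/7
(γ ∨ β) ∨ (α ↔ β) = 4/7 ∨ 5/7 = 5/7
α ↔ β = 4/7 ↔ 2/7 = 5/7
((γ ∨ β) ∨ (α ↔ β)) → (α ↔ β) = 5/7 → 5/7 = 1
(β ↔ ((γ ∨ γ) ↔ ¬β)) → (((γ ∨ β) ∨ (α ↔ β)) → (α ↔ β)) = 3/7 → 1 = 1
¬α = ¬4/7 = 3/7
α → β = 4/7 → 2/7 = 5/7
¬α ∨ (α → β) = 3/7 ∨ 5/7 = 5/7
((β ↔ ((γ ∨ γ) ↔ ¬β)) → (((γ ∨ β) ∨ (α ↔ β)) → (α ↔ β))) ↔ (¬α ∨ (α → β)) = 1 ↔ 5/7 = 5/7
¬α = ¬4/7 = 3/7
γ → γ = 4/7 → 4/7 = 1
(γ → γ) → γ = 1 → 4/7 = 4/7
¬α ↔ ((γ → γ) → γ) = 3/7 ↔ 4/7 = 6/7
¬β = ¬2/7 = 5/7
γ → γ = 4/7 → 4/7 = 1
γ → (γ → γ) = 4/7 → 1 = 1
¬β ∨ (γ → (γ → γ)) = 5/7 ∨ 1 = 1
(¬α ↔ ((γ → γ) → γ)) ∨ (¬β ∨ (γ → (γ → γ))) = 6/7 ∨ 1 = 1
¬γ = ¬4/7 = 3/7
β ∨ α = 2/7 ∨ 4/7 = 4/7
¬γ ↔ (β ∨ α) = 3/7 ↔ 4/7 = 6/7
α ∨ α = 4/7 ∨ 4/7 = 4/7
β ∨ (α ∨ α) = 2/7 ∨ 4/7 = 4/7
(¬γ ↔ (β ∨ α)) ∨ (β ∨ (α ∨ α)) = 6/7 ∨ 4/7 = 6/7
((¬α ↔ ((γ → γ) → γ)) ∨ (¬β ∨ (γ → (γ → γ)))) ∨ ((¬γ ↔ (β ∨ α)) ∨ (β ∨ (α ∨ α))) = 1 ∨ 6/7 = 1
¬(((¬α ↔ ((γ → γ) → γ)) ∨ (¬β ∨ (γ → (γ → γ)))) ∨ ((¬γ ↔ (β ∨ α)) ∨ (β ∨ (α ∨ α)))) = ¬1 = 0
(((β ↔ ((γ ∨ γ) ↔ ¬β)) → (((γ ∨ β) ∨ (α ↔ β)) → (α ↔ β))) ↔ (¬α ∨ (α → β))) → ¬(((¬α ↔ ((γ → γ) → γ)) ∨ (¬β ∨ (γ → (γ → γ)))) ∨ ((¬γ ↔ (β ∨ α)) ∨ (β ∨ (α ∨ α)))) = 5/7 → 0 = 2/7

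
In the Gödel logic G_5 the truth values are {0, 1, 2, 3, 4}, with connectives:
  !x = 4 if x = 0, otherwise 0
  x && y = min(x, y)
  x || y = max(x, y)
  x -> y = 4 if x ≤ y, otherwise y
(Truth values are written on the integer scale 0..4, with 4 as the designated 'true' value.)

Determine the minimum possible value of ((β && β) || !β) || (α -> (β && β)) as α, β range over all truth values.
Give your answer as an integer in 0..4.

1

Take α = 2, β = 1:
β && β = 1 && 1 = 1
!β = !1 = 0
(β && β) || !β = 1 || 0 = 1
β && β = 1 && 1 = 1
α -> (β && β) = 2 -> 1 = 1
((β && β) || !β) || (α -> (β && β)) = 1 || 1 = 1
No assignment yields a value below 1, so this is the minimum.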